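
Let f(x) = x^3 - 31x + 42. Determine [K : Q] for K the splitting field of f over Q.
[K : Q] = 6

By the rational root test, any rational root of the monic integer polynomial f(x) = x^3 - 31x + 42 must be an integer dividing the constant term 42, i.e. one of ±{1, 2, 3, 6, 7, 14, 21, 42}. Evaluating: f(1) = 12, f(-1) = 72, f(2) = -12, f(-2) = 96, f(3) = -24, f(-3) = 108, f(6) = 72, f(-6) = 12, f(7) = 168, f(-7) = -84, f(14) = 2352, f(-14) = -2268, f(21) = 8652, f(-21) = -8568, f(42) = 72828, f(-42) = -72744; none is 0, so f has no rational root and is therefore irreducible over Q (a cubic with no linear factor over a field is irreducible). For an irreducible cubic, the Galois group is A_3 or S_3 according as the discriminant disc(f) = -4a^3 - 27b^2 = -4·(-31)^3 - 27·(42)^2 = 71536 is or is not a square in Q. Here disc(f) = 71536 is not a perfect square in Q, so the Galois group of f over Q is not contained in A_3 and must be all of S_3. The splitting field has degree |S_3| = 6 over Q, so [K : Q] = 6.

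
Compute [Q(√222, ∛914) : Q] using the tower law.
[Q(√222, ∛914) : Q] = 6

Let L = Q(√222, ∛914). Since Q(√222) ⊂ L and [Q(√222):Q] = 2, the tower law gives 2 | [L:Q]. Likewise Q(∛914) ⊂ L with [Q(∛914):Q] = 3 (because 914 is not a perfect cube), so 3 | [L:Q]. As gcd(2,3) = 1, [L:Q] is divisible by 6. Conversely L is generated over Q by √222 and ∛914, so [L:Q] ≤ 2·3 = 6. Therefore [Q(√222, ∛914) : Q] = 6.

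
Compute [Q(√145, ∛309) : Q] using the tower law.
[Q(√145, ∛309) : Q] = 6

Let L = Q(√145, ∛309). Since Q(√145) ⊂ L and [Q(√145):Q] = 2, the tower law gives 2 | [L:Q]. Likewise Q(∛309) ⊂ L with [Q(∛309):Q] = 3 (because 309 is not a perfect cube), so 3 | [L:Q]. As gcd(2,3) = 1, [L:Q] is divisible by 6. Conversely L is generated over Q by √145 and ∛309, so [L:Q] ≤ 2·3 = 6. Therefore [Q(√145, ∛309) : Q] = 6.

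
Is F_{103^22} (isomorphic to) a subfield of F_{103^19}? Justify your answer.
No: F_{103^22} is not a subfield of F_{103^19}

F_{p^m} embeds in F_{p^n} iff m | n. Here 22 ∤ 19 (since 19 = 0·22 + 19 with remainder 19 ≠ 0), so F_{103^22} is not a subfield of F_{103^19}. Equivalently: if it were, the tower law would give 22 = [F_{103^22}:F_103] dividing [F_{103^19}:F_103] = 19, contradiction.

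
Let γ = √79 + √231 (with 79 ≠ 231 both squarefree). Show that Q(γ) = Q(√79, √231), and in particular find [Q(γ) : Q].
[Q(γ) : Q] = 4 (equivalently, Q(γ) = Q(√79, √231))

Obviously Q(γ) ⊆ Q(√79, √231), and [Q(√79, √231):Q] = 4 (since 79, 231 are distinct squarefree integers > 1 with 18249 not a perfect square). To show equality we compute the minimal polynomial of γ. From γ = √79 + √231: γ^2 = 79 + 2√(18249) + 231 = 310 + 2√(18249), so γ^2 - 310 = 2√(18249); squaring, (γ^2 - 310)^2 = 4·18249, i.e. γ^4 - 620γ^2 + 96100 - 72996 = 0, i.e. γ^4 - 620γ^2 + 23104 = 0. So γ is a root of x^4 - 620x^2 + 23104. This polynomial is irreducible over Q: it has no rational root (each ±√79 ± √231 is irrational), and any factorization into two quadratics over Q would force √(18249) ∈ Q (pairing opposite roots) or √79, √231 ∈ Q (other pairings), all impossible. Hence [Q(γ):Q] = 4 = [Q(√79, √231):Q], so Q(γ) = Q(√79, √231).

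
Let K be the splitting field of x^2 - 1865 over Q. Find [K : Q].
[K : Q] = 2

f(x) = x^2 - 1865 factors as (x - √1865)(x + √1865). The splitting field is K = Q(√1865). Since 1865 is squarefree and > 1, it is not a perfect square, so x^2 - 1865 is irreducible over Q and [Q(√1865) : Q] = 2. Hence [K : Q] = 2.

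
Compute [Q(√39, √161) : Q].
[Q(√39, √161) : Q] = 4

[Q(√39):Q] = 2 (min poly x^2 - 39, irreducible since 39 is squarefree > 1). For the top step, suppose √161 ∈ Q(√39), say √161 = c + d√39 with c, d ∈ Q. Squaring: 161 = c^2 + 39d^2 + 2cd√39. Since √39 ∉ Q this forces 2cd = 0. If d = 0 then √161 = c ∈ Q, contradicting 161 squarefree > 1. If c = 0 then 161 = 39d^2, so 39·161 = (39d)^2 is a perfect square in Q — but 39·161 = 6279 is not a perfect square (since 39 and 161 are distinct squarefree integers). Contradiction. Hence √161 ∉ Q(√39), so x^2 - 161 stays irreducible over Q(√39) and [Q(√39, √161) : Q(√39)] = 2. By the tower law, [Q(√39, √161) : Q] = 2 · 2 = 4.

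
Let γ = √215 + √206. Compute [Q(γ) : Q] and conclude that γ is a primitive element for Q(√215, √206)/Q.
[Q(γ) : Q] = 4 (equivalently, Q(γ) = Q(√215, √206))

Obviously Q(γ) ⊆ Q(√215, √206), and [Q(√215, √206):Q] = 4 (since 215, 206 are distinct squarefree integers > 1 with 44290 not a perfect square). To show equality we compute the minimal polynomial of γ. From γ = √215 + √206: γ^2 = 215 + 2√(44290) + 206 = 421 + 2√(44290), so γ^2 - 421 = 2√(44290); squaring, (γ^2 - 421)^2 = 4·44290, i.e. γ^4 - 842γ^2 + 177241 - 177160 = 0, i.e. γ^4 - 842γ^2 + 81 = 0. So γ is a root of x^4 - 842x^2 + 81. This polynomial is irreducible over Q: it has no rational root (each ±√215 ± √206 is irrational), and any factorization into two quadratics over Q would force √(44290) ∈ Q (pairing opposite roots) or √215, √206 ∈ Q (other pairings), all impossible. Hence [Q(γ):Q] = 4 = [Q(√215, √206):Q], so Q(γ) = Q(√215, √206).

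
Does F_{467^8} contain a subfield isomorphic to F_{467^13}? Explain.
No: F_{467^13} is not a subfield of F_{467^8}

F_{p^m} embeds in F_{p^n} iff m | n. Here 13 ∤ 8 (since 8 = 0·13 + 8 with remainder 8 ≠ 0), so F_{467^13} is not a subfield of F_{467^8}. Equivalently: if it were, the tower law would give 13 = [F_{467^13}:F_467] dividing [F_{467^8}:F_467] = 8, contradiction.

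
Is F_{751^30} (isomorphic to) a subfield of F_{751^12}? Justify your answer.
No: F_{751^30} is not a subfield of F_{751^12}

F_{p^m} embeds in F_{p^n} iff m | n. Here 30 ∤ 12 (since 12 = 0·30 + 12 with remainder 12 ≠ 0), so F_{751^30} is not a subfield of F_{751^12}. Equivalently: if it were, the tower law would give 30 = [F_{751^30}:F_751] dividing [F_{751^12}:F_751] = 12, contradiction.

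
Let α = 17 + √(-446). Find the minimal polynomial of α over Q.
m_α(x) = x^2 - 34x + 735

From α - 17 = √(-446), squaring gives (α - 17)^2 = -446, i.e. α^2 - 34α + 289 = -446, so α^2 - 34α + 735 = 0. The discriminant of x^2 - 34x + 735 is (-34)^2 - 4·(735) = 1156 - 2940 = -1784, and 4·(-446) is not a perfect square in Q since -446 is squarefree and ≠ 1. Hence x^2 - 34x + 735 is irreducible over Q and is the minimal polynomial of α.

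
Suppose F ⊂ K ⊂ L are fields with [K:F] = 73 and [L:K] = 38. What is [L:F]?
[L:F] = 2774

The tower law says that for any tower of field extensions F ⊂ K ⊂ L with finite degrees, [L:F] = [L:K] · [K:F]. Here this gives [L:F] = 38 · 73 = 2774.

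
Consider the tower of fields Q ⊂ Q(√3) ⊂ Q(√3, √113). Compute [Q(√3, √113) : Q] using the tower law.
[Q(√3, √113) : Q] = 4

[Q(√3):Q] = 2 (min poly x^2 - 3, irreducible since 3 is squarefree > 1). For the top step, suppose √113 ∈ Q(√3), say √113 = c + d√3 with c, d ∈ Q. Squaring: 113 = c^2 + 3d^2 + 2cd√3. Since √3 ∉ Q this forces 2cd = 0. If d = 0 then √113 = c ∈ Q, contradicting 113 squarefree > 1. If c = 0 then 113 = 3d^2, so 3·113 = (3d)^2 is a perfect square in Q — but 3·113 = 339 is not a perfect square (since 3 and 113 are distinct squarefree integers). Contradiction. Hence √113 ∉ Q(√3), so x^2 - 113 stays irreducible over Q(√3) and [Q(√3, √113) : Q(√3)] = 2. By the tower law, [Q(√3, √113) : Q] = 2 · 2 = 4.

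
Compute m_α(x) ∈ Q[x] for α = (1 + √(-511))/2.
m_α(x) = x^2 - x + 128

From 2α - 1 = √(-511), squaring gives (2α - 1)^2 = -511, i.e. 4α^2 - 4α + 1 = -511, so α^2 - α + (1 + 511)/4 = 0. Since -511 ≡ 1 (mod 4), (1 + 511)/4 = 128 ∈ Z. The polynomial x^2 - x + 128 has discriminant 1 - 4·(128) = -511, which is not a perfect square in Q (d = -511 is squarefree and ≠ 1), so x^2 - x + 128 is irreducible over Q. It is the minimal polynomial of α.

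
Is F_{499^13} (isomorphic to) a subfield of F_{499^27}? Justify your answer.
No: F_{499^13} is not a subfield of F_{499^27}

F_{p^m} embeds in F_{p^n} iff m | n. Here 13 ∤ 27 (since 27 = 2·13 + 1 with remainder 1 ≠ 0), so F_{499^13} is not a subfield of F_{499^27}. Equivalently: if it were, the tower law would give 13 = [F_{499^13}:F_499] dividing [F_{499^27}:F_499] = 27, contradiction.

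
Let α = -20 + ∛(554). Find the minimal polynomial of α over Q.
m_α(x) = x^3 + 60x^2 + 1200x + 7446

Set β = α + 20 = ∛(554), so β^3 = 554. Then (α + 20)^3 - 554 = 0, i.e. α is a root of g(x) = (x + 20)^3 - 554 = x^3 + 60x^2 + 1200x + 7446. Since g(x) = h(x + 20) where h(x) = x^3 - 554, and h is irreducible over Q (because 554 is not a perfect cube, so h has no rational root, and a monic cubic with no rational root is irreducible), g is also irreducible (irreducibility is preserved under the substitution x → x + 20). Hence m_α(x) = x^3 + 60x^2 + 1200x + 7446.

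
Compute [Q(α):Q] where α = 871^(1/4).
[Q(α):Q] = 4

α is a root of x^4 - 871. By Eisenstein's criterion at the prime p = 13 (which divides the constant term 871 but p^2 = 169 does not, since 871 is squarefree), x^4 - 871 is irreducible over Q. Hence [Q(α):Q] = 4.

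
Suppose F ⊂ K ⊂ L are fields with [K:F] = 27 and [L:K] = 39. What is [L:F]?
[L:F] = 1053

The tower law says that for any tower of field extensions F ⊂ K ⊂ L with finite degrees, [L:F] = [L:K] · [K:F]. Here this gives [L:F] = 39 · 27 = 1053.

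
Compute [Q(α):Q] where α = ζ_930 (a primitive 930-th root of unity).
[Q(α):Q] = 240

The minimal polynomial of ζ_930 over Q is the 930-th cyclotomic polynomial Φ_930(x), which is irreducible over Q and has degree φ(930) = 240. Hence [Q(α):Q] = φ(930) = 240.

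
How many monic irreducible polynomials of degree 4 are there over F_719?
There are 66812039640 monic irreducible polynomials of degree 4 over F_719

Each element of F_{719^4} that lies in no proper subfield is a root of exactly one monic irreducible of degree 4 over F_719, and each such polynomial has 4 distinct roots in F_{719^4}. By Möbius inversion the count is N_719(4) = (1/4) Σ_{d|4} μ(4/d) · 719^d = (1/4)(μ(4)·719^1 + μ(2)·719^2 + μ(1)·719^4) = 267248158560/4 = 66812039640.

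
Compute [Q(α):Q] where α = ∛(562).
[Q(α):Q] = 3

The minimal polynomial of α is x^3 - 562, irreducible over Q since 562 is not a perfect cube (so x^3 - 562 has no rational root). Hence [Q(α):Q] = deg(m_α) = 3.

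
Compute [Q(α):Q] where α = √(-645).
[Q(α):Q] = 2

[Q(α):Q] equals the degree of the minimal polynomial of α. Here α^2 = -645 and x^2 + 645 is irreducible (d = -645 is squarefree, ≠ 1, hence not a square), so deg(m_α) = 2. Thus [Q(α):Q] = 2.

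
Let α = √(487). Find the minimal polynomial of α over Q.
m_α(x) = x^2 - 487

α satisfies α^2 - 487 = 0, so x^2 - 487 annihilates α. Since d = 487 is squarefree and ≠ 1, it is not a perfect square in Q, so x^2 - 487 has no rational root and is therefore irreducible over Q (a degree-2 polynomial over a field is irreducible iff it has no root). Hence m_α(x) = x^2 - 487.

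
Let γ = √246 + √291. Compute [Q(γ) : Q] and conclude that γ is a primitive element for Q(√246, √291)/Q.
[Q(γ) : Q] = 4 (equivalently, Q(γ) = Q(√246, √291))

Obviously Q(γ) ⊆ Q(√246, √291), and [Q(√246, √291):Q] = 4 (since 246, 291 are distinct squarefree integers > 1 with 71586 not a perfect square). To show equality we compute the minimal polynomial of γ. From γ = √246 + √291: γ^2 = 246 + 2√(71586) + 291 = 537 + 2√(71586), so γ^2 - 537 = 2√(71586); squaring, (γ^2 - 537)^2 = 4·71586, i.e. γ^4 - 1074γ^2 + 288369 - 286344 = 0, i.e. γ^4 - 1074γ^2 + 2025 = 0. So γ is a root of x^4 - 1074x^2 + 2025. This polynomial is irreducible over Q: it has no rational root (each ±√246 ± √291 is irrational), and any factorization into two quadratics over Q would force √(71586) ∈ Q (pairing opposite roots) or √246, √291 ∈ Q (other pairings), all impossible. Hence [Q(γ):Q] = 4 = [Q(√246, √291):Q], so Q(γ) = Q(√246, √291).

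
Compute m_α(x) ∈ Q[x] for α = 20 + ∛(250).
m_α(x) = x^3 - 60x^2 + 1200x - 8250

Set β = α - 20 = ∛(250), so β^3 = 250. Then (α - 20)^3 - 250 = 0, i.e. α is a root of g(x) = (x - 20)^3 - 250 = x^3 - 60x^2 + 1200x - 8250. Since g(x) = h(x - 20) where h(x) = x^3 - 250, and h is irreducible over Q (because 250 is not a perfect cube, so h has no rational root, and a monic cubic with no rational root is irreducible), g is also irreducible (irreducibility is preserved under the substitution x → x - 20). Hence m_α(x) = x^3 - 60x^2 + 1200x - 8250.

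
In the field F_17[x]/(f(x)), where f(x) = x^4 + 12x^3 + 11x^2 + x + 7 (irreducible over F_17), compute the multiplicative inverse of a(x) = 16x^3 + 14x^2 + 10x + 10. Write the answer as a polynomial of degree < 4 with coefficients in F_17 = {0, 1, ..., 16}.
a(x)^(-1) ≡ 6x^3 + 5x^2 + 2x + 15 (mod f(x))

Since f is irreducible over F_17, F_17[x]/(f) is a field and a(x) ≠ 0 has an inverse. Apply the extended Euclidean algorithm to f(x) and a(x) in F_17[x]: f(x) = (16x + 8)·a(x) + (11x^2 + 16x + 12);  a(x) = (3x)·(11x^2 + 16x + 12) + (8x + 10);  (11x^2 + 16x + 12) = (12x + 4)·(8x + 10) + (6). The last nonzero remainder is the constant 6 = gcd(f, a) in F_17. Back-substituting through the division chain expresses 6 = s(x)·a(x) + t(x)·f(x) with s(x) ≡ 2x^3 + 13x^2 + 12x + 5 (mod f), so (2x^3 + 13x^2 + 12x + 5)·a(x) ≡ 6 (mod f). Multiplying by 6^(-1) ≡ 3 in F_17 gives a(x)^(-1) ≡ 3·(2x^3 + 13x^2 + 12x + 5) ≡ 6x^3 + 5x^2 + 2x + 15 (mod f). Check: (16x^3 + 14x^2 + 10x + 10)·(6x^3 + 5x^2 + 2x + 15) = 11x^6 + 11x^5 + 9x^4 + 4x^3 + 8x^2 + 14 ≡ 1 (mod x^4 + 12x^3 + 11x^2 + x + 7).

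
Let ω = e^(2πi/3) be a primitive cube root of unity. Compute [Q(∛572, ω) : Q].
[Q(∛572, ω) : Q] = 6

[Q(∛572):Q] = 3 (min poly x^3 - 572, irreducible since 572 is not a perfect cube). [Q(ω):Q] = 2 (min poly x^2 + x + 1). Since Q(∛572) ⊂ R and ω ∉ R, we have ω ∉ Q(∛572), so x^2 + x + 1 remains irreducible over Q(∛572) and [Q(∛572, ω) : Q(∛572)] = 2. By the tower law, [Q(∛572, ω) : Q] = 3 · 2 = 6. (In fact Q(∛572, ω) is the splitting field of x^3 - 572 over Q.)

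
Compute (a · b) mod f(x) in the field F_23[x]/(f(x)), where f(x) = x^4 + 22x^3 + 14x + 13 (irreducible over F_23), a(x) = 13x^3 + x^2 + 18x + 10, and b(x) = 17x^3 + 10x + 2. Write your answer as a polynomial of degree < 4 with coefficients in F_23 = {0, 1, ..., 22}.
a · b ≡ 17x^3 + 3x^2 + 3x + 21 (mod f(x))

Multiply in F_23[x]: a(x)·b(x) = (13x^3 + x^2 + 18x + 10)·(17x^3 + 10x + 2) = 14x^6 + 17x^5 + 22x^4 + 22x^3 + 21x^2 + 21x + 20. This has degree ≥ 4, so divide by f(x) over F_23: 14x^6 + 17x^5 + 22x^4 + 22x^3 + 21x^2 + 21x + 20 = (14x^2 + 8x + 7)·(x^4 + 22x^3 + 14x + 13) + (17x^3 + 3x^2 + 3x + 21). Hence a·b ≡ 17x^3 + 3x^2 + 3x + 21 (mod f). (F_23[x]/(f) is a field with 23^4 = 279841 elements since f is irreducible of degree 4.)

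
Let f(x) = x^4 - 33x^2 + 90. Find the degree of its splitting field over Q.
[K : Q] = 4

Solving the quadratic in x^2: x^2 = (33 ± √(33^2 - 4·90))/2 = (33 ± √729)/2 = (33 ± 27)/2, giving x^2 = 30 or x^2 = 3. So f(x) = (x^2 - 30)(x^2 - 3) and the roots of f are ±√30, ±√3. Hence the splitting field is K = Q(√30, √3). Since 30 and 3 are distinct squarefree integers > 1, their product 90 is not a perfect square, so √3 ∉ Q(√30). By the tower law [K:Q] = [Q(√30,√3):Q(√30)] · [Q(√30):Q] = 2 · 2 = 4.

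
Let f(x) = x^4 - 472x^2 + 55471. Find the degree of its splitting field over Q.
[K : Q] = 4

Solving the quadratic in x^2: x^2 = (472 ± √(472^2 - 4·55471))/2 = (472 ± √900)/2 = (472 ± 30)/2, giving x^2 = 251 or x^2 = 221. So f(x) = (x^2 - 251)(x^2 - 221) and the roots of f are ±√251, ±√221. Hence the splitting field is K = Q(√251, √221). Since 251 and 221 are distinct squarefree integers > 1, their product 55471 is not a perfect square, so √221 ∉ Q(√251). By the tower law [K:Q] = [Q(√251,√221):Q(√251)] · [Q(√251):Q] = 2 · 2 = 4.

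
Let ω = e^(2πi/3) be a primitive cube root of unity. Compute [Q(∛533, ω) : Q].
[Q(∛533, ω) : Q] = 6

[Q(∛533):Q] = 3 (min poly x^3 - 533, irreducible since 533 is not a perfect cube). [Q(ω):Q] = 2 (min poly x^2 + x + 1). Since Q(∛533) ⊂ R and ω ∉ R, we have ω ∉ Q(∛533), so x^2 + x + 1 remains irreducible over Q(∛533) and [Q(∛533, ω) : Q(∛533)] = 2. By the tower law, [Q(∛533, ω) : Q] = 3 · 2 = 6. (In fact Q(∛533, ω) is the splitting field of x^3 - 533 over Q.)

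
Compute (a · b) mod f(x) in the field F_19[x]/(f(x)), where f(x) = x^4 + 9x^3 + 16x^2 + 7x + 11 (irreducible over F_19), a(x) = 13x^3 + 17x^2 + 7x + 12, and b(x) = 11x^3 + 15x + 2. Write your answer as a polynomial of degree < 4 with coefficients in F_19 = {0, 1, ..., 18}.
a · b ≡ 16x^3 + 12x^2 + 8x + 16 (mod f(x))

Multiply in F_19[x]: a(x)·b(x) = (13x^3 + 17x^2 + 7x + 12)·(11x^3 + 15x + 2) = 10x^6 + 16x^5 + 6x^4 + 14x^3 + 6x^2 + 4x + 5. This has degree ≥ 4, so divide by f(x) over F_19: 10x^6 + 16x^5 + 6x^4 + 14x^3 + 6x^2 + 4x + 5 = (10x^2 + 2x + 18)·(x^4 + 9x^3 + 16x^2 + 7x + 11) + (16x^3 + 12x^2 + 8x + 16). Hence a·b ≡ 16x^3 + 12x^2 + 8x + 16 (mod f). (F_19[x]/(f) is a field with 19^4 = 130321 elements since f is irreducible of degree 4.)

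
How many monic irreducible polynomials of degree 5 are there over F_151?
There are 15700545120 monic irreducible polynomials of degree 5 over F_151

Each element of F_{151^5} that lies in no proper subfield is a root of exactly one monic irreducible of degree 5 over F_151, and each such polynomial has 5 distinct roots in F_{151^5}. By Möbius inversion the count is N_151(5) = (1/5) Σ_{d|5} μ(5/d) · 151^d = (1/5)(μ(5)·151^1 + μ(1)·151^5) = 78502725600/5 = 15700545120.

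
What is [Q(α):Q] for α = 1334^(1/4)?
[Q(α):Q] = 4

α is a root of x^4 - 1334. By Eisenstein's criterion at the prime p = 2 (which divides the constant term 1334 but p^2 = 4 does not, since 1334 is squarefree), x^4 - 1334 is irreducible over Q. Hence [Q(α):Q] = 4.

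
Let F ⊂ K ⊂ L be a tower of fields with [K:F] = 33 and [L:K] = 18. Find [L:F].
[L:F] = 594

The tower law says that for any tower of field extensions F ⊂ K ⊂ L with finite degrees, [L:F] = [L:K] · [K:F]. Here this gives [L:F] = 18 · 33 = 594.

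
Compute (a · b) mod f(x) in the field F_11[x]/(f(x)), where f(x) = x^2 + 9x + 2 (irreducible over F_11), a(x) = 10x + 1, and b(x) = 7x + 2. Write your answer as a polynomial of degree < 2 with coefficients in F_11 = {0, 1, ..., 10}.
a · b ≡ 2x + 5 (mod f(x))

Multiply in F_11[x]: a(x)·b(x) = (10x + 1)·(7x + 2) = 4x^2 + 5x + 2. This has degree ≥ 2, so divide by f(x) over F_11: 4x^2 + 5x + 2 = (4)·(x^2 + 9x + 2) + (2x + 5). Hence a·b ≡ 2x + 5 (mod f). (F_11[x]/(f) is a field with 11^2 = 121 elements since f is irreducible of degree 2.)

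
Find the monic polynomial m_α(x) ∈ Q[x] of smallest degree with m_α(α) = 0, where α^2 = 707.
m_α(x) = x^2 - 707

α satisfies α^2 - 707 = 0, so x^2 - 707 annihilates α. Since d = 707 is squarefree and ≠ 1, it is not a perfect square in Q, so x^2 - 707 has no rational root and is therefore irreducible over Q (a degree-2 polynomial over a field is irreducible iff it has no root). Hence m_α(x) = x^2 - 707.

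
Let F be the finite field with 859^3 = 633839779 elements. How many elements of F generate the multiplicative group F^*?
There are φ(633839778) = 177297120 primitive elements

F_q^* is cyclic of order q - 1 = 633839778. A cyclic group of order m has exactly φ(m) generators. Here m = 633839778 = 2 · 3^2 · 11 · 13 · 246247, so the number of primitive elements is φ(633839778) = 177297120.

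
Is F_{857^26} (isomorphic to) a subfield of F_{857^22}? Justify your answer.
No: F_{857^26} is not a subfield of F_{857^22}

F_{p^m} embeds in F_{p^n} iff m | n. Here 26 ∤ 22 (since 22 = 0·26 + 22 with remainder 22 ≠ 0), so F_{857^26} is not a subfield of F_{857^22}. Equivalently: if it were, the tower law would give 26 = [F_{857^26}:F_857] dividing [F_{857^22}:F_857] = 22, contradiction.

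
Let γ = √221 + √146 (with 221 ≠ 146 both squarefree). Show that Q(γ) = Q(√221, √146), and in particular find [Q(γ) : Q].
[Q(γ) : Q] = 4 (equivalently, Q(γ) = Q(√221, √146))

Obviously Q(γ) ⊆ Q(√221, √146), and [Q(√221, √146):Q] = 4 (since 221, 146 are distinct squarefree integers > 1 with 32266 not a perfect square). To show equality we compute the minimal polynomial of γ. From γ = √221 + √146: γ^2 = 221 + 2√(32266) + 146 = 367 + 2√(32266), so γ^2 - 367 = 2√(32266); squaring, (γ^2 - 367)^2 = 4·32266, i.e. γ^4 - 734γ^2 + 134689 - 129064 = 0, i.e. γ^4 - 734γ^2 + 5625 = 0. So γ is a root of x^4 - 734x^2 + 5625. This polynomial is irreducible over Q: it has no rational root (each ±√221 ± √146 is irrational), and any factorization into two quadratics over Q would force √(32266) ∈ Q (pairing opposite roots) or √221, √146 ∈ Q (other pairings), all impossible. Hence [Q(γ):Q] = 4 = [Q(√221, √146):Q], so Q(γ) = Q(√221, √146).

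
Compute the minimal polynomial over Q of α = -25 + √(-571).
m_α(x) = x^2 + 50x + 1196

From α + 25 = √(-571), squaring gives (α + 25)^2 = -571, i.e. α^2 + 50α + 625 = -571, so α^2 + 50α + 1196 = 0. The discriminant of x^2 + 50x + 1196 is (50)^2 - 4·(1196) = 2500 - 4784 = -2284, and 4·(-571) is not a perfect square in Q since -571 is squarefree and ≠ 1. Hence x^2 + 50x + 1196 is irreducible over Q and is the minimal polynomial of α.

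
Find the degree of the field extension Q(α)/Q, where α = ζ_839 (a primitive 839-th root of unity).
[Q(α):Q] = 838

The minimal polynomial of ζ_839 over Q is the 839-th cyclotomic polynomial Φ_839(x), which is irreducible over Q and has degree φ(839) = 838. Hence [Q(α):Q] = φ(839) = 838.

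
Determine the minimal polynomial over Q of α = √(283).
m_α(x) = x^2 - 283

α satisfies α^2 - 283 = 0, so x^2 - 283 annihilates α. Since d = 283 is squarefree and ≠ 1, it is not a perfect square in Q, so x^2 - 283 has no rational root and is therefore irreducible over Q (a degree-2 polynomial over a field is irreducible iff it has no root). Hence m_α(x) = x^2 - 283.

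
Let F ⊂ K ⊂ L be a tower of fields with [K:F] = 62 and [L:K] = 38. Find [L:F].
[L:F] = 2356

The tower law says that for any tower of field extensions F ⊂ K ⊂ L with finite degrees, [L:F] = [L:K] · [K:F]. Here this gives [L:F] = 38 · 62 = 2356.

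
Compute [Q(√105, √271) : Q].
[Q(√105, √271) : Q] = 4

[Q(√105):Q] = 2 (min poly x^2 - 105, irreducible since 105 is squarefree > 1). For the top step, suppose √271 ∈ Q(√105), say √271 = c + d√105 with c, d ∈ Q. Squaring: 271 = c^2 + 105d^2 + 2cd√105. Since √105 ∉ Q this forces 2cd = 0. If d = 0 then √271 = c ∈ Q, contradicting 271 squarefree > 1. If c = 0 then 271 = 105d^2, so 105·271 = (105d)^2 is a perfect square in Q — but 105·271 = 28455 is not a perfect square (since 105 and 271 are distinct squarefree integers). Contradiction. Hence √271 ∉ Q(√105), so x^2 - 271 stays irreducible over Q(√105) and [Q(√105, √271) : Q(√105)] = 2. By the tower law, [Q(√105, √271) : Q] = 2 · 2 = 4.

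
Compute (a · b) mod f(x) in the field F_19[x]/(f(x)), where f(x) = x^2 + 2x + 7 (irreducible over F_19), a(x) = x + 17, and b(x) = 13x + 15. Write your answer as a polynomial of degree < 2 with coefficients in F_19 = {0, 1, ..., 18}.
a · b ≡ x + 12 (mod f(x))

Multiply in F_19[x]: a(x)·b(x) = (x + 17)·(13x + 15) = 13x^2 + 8x + 8. This has degree ≥ 2, so divide by f(x) over F_19: 13x^2 + 8x + 8 = (13)·(x^2 + 2x + 7) + (x + 12). Hence a·b ≡ x + 12 (mod f). (F_19[x]/(f) is a field with 19^2 = 361 elements since f is irreducible of degree 2.)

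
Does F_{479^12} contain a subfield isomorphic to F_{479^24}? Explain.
No: F_{479^24} is not a subfield of F_{479^12}

F_{p^m} embeds in F_{p^n} iff m | n. Here 24 ∤ 12 (since 12 = 0·24 + 12 with remainder 12 ≠ 0), so F_{479^24} is not a subfield of F_{479^12}. Equivalently: if it were, the tower law would give 24 = [F_{479^24}:F_479] dividing [F_{479^12}:F_479] = 12, contradiction.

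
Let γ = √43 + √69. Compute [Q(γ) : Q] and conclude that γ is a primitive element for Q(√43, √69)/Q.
[Q(γ) : Q] = 4 (equivalently, Q(γ) = Q(√43, √69))

Obviously Q(γ) ⊆ Q(√43, √69), and [Q(√43, √69):Q] = 4 (since 43, 69 are distinct squarefree integers > 1 with 2967 not a perfect square). To show equality we compute the minimal polynomial of γ. From γ = √43 + √69: γ^2 = 43 + 2√(2967) + 69 = 112 + 2√(2967), so γ^2 - 112 = 2√(2967); squaring, (γ^2 - 112)^2 = 4·2967, i.e. γ^4 - 224γ^2 + 12544 - 11868 = 0, i.e. γ^4 - 224γ^2 + 676 = 0. So γ is a root of x^4 - 224x^2 + 676. This polynomial is irreducible over Q: it has no rational root (each ±√43 ± √69 is irrational), and any factorization into two quadratics over Q would force √(2967) ∈ Q (pairing opposite roots) or √43, √69 ∈ Q (other pairings), all impossible. Hence [Q(γ):Q] = 4 = [Q(√43, √69):Q], so Q(γ) = Q(√43, √69).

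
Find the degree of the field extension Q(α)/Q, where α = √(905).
[Q(α):Q] = 2

[Q(α):Q] equals the degree of the minimal polynomial of α. Here α^2 = 905 and x^2 - 905 is irreducible (d = 905 is squarefree, ≠ 1, hence not a square), so deg(m_α) = 2. Thus [Q(α):Q] = 2.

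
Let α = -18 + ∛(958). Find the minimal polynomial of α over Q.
m_α(x) = x^3 + 54x^2 + 972x + 4874

Set β = α + 18 = ∛(958), so β^3 = 958. Then (α + 18)^3 - 958 = 0, i.e. α is a root of g(x) = (x + 18)^3 - 958 = x^3 + 54x^2 + 972x + 4874. Since g(x) = h(x + 18) where h(x) = x^3 - 958, and h is irreducible over Q (because 958 is not a perfect cube, so h has no rational root, and a monic cubic with no rational root is irreducible), g is also irreducible (irreducibility is preserved under the substitution x → x + 18). Hence m_α(x) = x^3 + 54x^2 + 972x + 4874.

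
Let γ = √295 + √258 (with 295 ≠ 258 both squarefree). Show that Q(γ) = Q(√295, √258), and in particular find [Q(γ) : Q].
[Q(γ) : Q] = 4 (equivalently, Q(γ) = Q(√295, √258))

Obviously Q(γ) ⊆ Q(√295, √258), and [Q(√295, √258):Q] = 4 (since 295, 258 are distinct squarefree integers > 1 with 76110 not a perfect square). To show equality we compute the minimal polynomial of γ. From γ = √295 + √258: γ^2 = 295 + 2√(76110) + 258 = 553 + 2√(76110), so γ^2 - 553 = 2√(76110); squaring, (γ^2 - 553)^2 = 4·76110, i.e. γ^4 - 1106γ^2 + 305809 - 304440 = 0, i.e. γ^4 - 1106γ^2 + 1369 = 0. So γ is a root of x^4 - 1106x^2 + 1369. This polynomial is irreducible over Q: it has no rational root (each ±√295 ± √258 is irrational), and any factorization into two quadratics over Q would force √(76110) ∈ Q (pairing opposite roots) or √295, √258 ∈ Q (other pairings), all impossible. Hence [Q(γ):Q] = 4 = [Q(√295, √258):Q], so Q(γ) = Q(√295, √258).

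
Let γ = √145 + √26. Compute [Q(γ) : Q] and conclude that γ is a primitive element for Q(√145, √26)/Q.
[Q(γ) : Q] = 4 (equivalently, Q(γ) = Q(√145, √26))

Obviously Q(γ) ⊆ Q(√145, √26), and [Q(√145, √26):Q] = 4 (since 145, 26 are distinct squarefree integers > 1 with 3770 not a perfect square). To show equality we compute the minimal polynomial of γ. From γ = √145 + √26: γ^2 = 145 + 2√(3770) + 26 = 171 + 2√(3770), so γ^2 - 171 = 2√(3770); squaring, (γ^2 - 171)^2 = 4·3770, i.e. γ^4 - 342γ^2 + 29241 - 15080 = 0, i.e. γ^4 - 342γ^2 + 14161 = 0. So γ is a root of x^4 - 342x^2 + 14161. This polynomial is irreducible over Q: it has no rational root (each ±√145 ± √26 is irrational), and any factorization into two quadratics over Q would force √(3770) ∈ Q (pairing opposite roots) or √145, √26 ∈ Q (other pairings), all impossible. Hence [Q(γ):Q] = 4 = [Q(√145, √26):Q], so Q(γ) = Q(√145, √26).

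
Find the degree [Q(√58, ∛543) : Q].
[Q(√58, ∛543) : Q] = 6

Let L = Q(√58, ∛543). Since Q(√58) ⊂ L and [Q(√58):Q] = 2, the tower law gives 2 | [L:Q]. Likewise Q(∛543) ⊂ L with [Q(∛543):Q] = 3 (because 543 is not a perfect cube), so 3 | [L:Q]. As gcd(2,3) = 1, [L:Q] is divisible by 6. Conversely L is generated over Q by √58 and ∛543, so [L:Q] ≤ 2·3 = 6. Therefore [Q(√58, ∛543) : Q] = 6.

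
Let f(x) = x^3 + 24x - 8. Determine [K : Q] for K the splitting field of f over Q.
[K : Q] = 6

By the rational root test, any rational root of the monic integer polynomial f(x) = x^3 + 24x - 8 must be an integer dividing the constant term -8, i.e. one of ±{1, 2, 4, 8}. Evaluating: f(1) = 17, f(-1) = -33, f(2) = 48, f(-2) = -64, f(4) = 152, f(-4) = -168, f(8) = 696, f(-8) = -712; none is 0, so f has no rational root and is therefore irreducible over Q (a cubic with no linear factor over a field is irreducible). For an irreducible cubic, the Galois group is A_3 or S_3 according as the discriminant disc(f) = -4a^3 - 27b^2 = -4·(24)^3 - 27·(-8)^2 = -57024 is or is not a square in Q. Here disc(f) = -57024 is not a perfect square in Q, so the Galois group of f over Q is not contained in A_3 and must be all of S_3. The splitting field has degree |S_3| = 6 over Q, so [K : Q] = 6.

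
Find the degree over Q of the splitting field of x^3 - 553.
[K : Q] = 6

The roots of x^3 - 553 are ∛553, ω∛553, ω^2∛553 where ω = e^(2πi/3) is a primitive cube root of unity, so K = Q(∛553, ω). Now [Q(∛553):Q] = 3 (since 553 is not a perfect cube, x^3 - 553 is irreducible) and [Q(ω):Q] = 2. Both 2 and 3 divide [K:Q], and [K:Q] ≤ 3·2 = 6, so [K:Q] = 6. (Equivalently: Q(∛553) ⊂ R but ω ∉ R, so [K : Q(∛553)] = 2.)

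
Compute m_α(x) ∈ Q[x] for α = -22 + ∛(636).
m_α(x) = x^3 + 66x^2 + 1452x + 10012

Set β = α + 22 = ∛(636), so β^3 = 636. Then (α + 22)^3 - 636 = 0, i.e. α is a root of g(x) = (x + 22)^3 - 636 = x^3 + 66x^2 + 1452x + 10012. Since g(x) = h(x + 22) where h(x) = x^3 - 636, and h is irreducible over Q (because 636 is not a perfect cube, so h has no rational root, and a monic cubic with no rational root is irreducible), g is also irreducible (irreducibility is preserved under the substitution x → x + 22). Hence m_α(x) = x^3 + 66x^2 + 1452x + 10012.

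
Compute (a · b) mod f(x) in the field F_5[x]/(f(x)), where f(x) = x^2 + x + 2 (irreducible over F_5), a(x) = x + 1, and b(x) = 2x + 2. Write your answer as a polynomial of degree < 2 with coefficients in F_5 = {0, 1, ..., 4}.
a · b ≡ 2x + 3 (mod f(x))

Multiply in F_5[x]: a(x)·b(x) = (x + 1)·(2x + 2) = 2x^2 + 4x + 2. This has degree ≥ 2, so divide by f(x) over F_5: 2x^2 + 4x + 2 = (2)·(x^2 + x + 2) + (2x + 3). Hence a·b ≡ 2x + 3 (mod f). (F_5[x]/(f) is a field with 5^2 = 25 elements since f is irreducible of degree 2.)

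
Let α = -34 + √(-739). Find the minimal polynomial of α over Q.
m_α(x) = x^2 + 68x + 1895

From α + 34 = √(-739), squaring gives (α + 34)^2 = -739, i.e. α^2 + 68α + 1156 = -739, so α^2 + 68α + 1895 = 0. The discriminant of x^2 + 68x + 1895 is (68)^2 - 4·(1895) = 4624 - 7580 = -2956, and 4·(-739) is not a perfect square in Q since -739 is squarefree and ≠ 1. Hence x^2 + 68x + 1895 is irreducible over Q and is the minimal polynomial of α.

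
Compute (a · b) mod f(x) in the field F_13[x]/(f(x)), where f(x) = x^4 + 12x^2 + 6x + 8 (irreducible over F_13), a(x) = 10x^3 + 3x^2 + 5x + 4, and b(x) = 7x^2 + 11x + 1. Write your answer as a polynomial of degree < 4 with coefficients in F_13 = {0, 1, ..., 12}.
a · b ≡ 5x^3 + 5x^2 + 3x + 9 (mod f(x))

Multiply in F_13[x]: a(x)·b(x) = (10x^3 + 3x^2 + 5x + 4)·(7x^2 + 11x + 1) = 5x^5 + x^4 + 8x^2 + 10x + 4. This has degree ≥ 4, so divide by f(x) over F_13: 5x^5 + x^4 + 8x^2 + 10x + 4 = (5x + 1)·(x^4 + 12x^2 + 6x + 8) + (5x^3 + 5x^2 + 3x + 9). Hence a·b ≡ 5x^3 + 5x^2 + 3x + 9 (mod f). (F_13[x]/(f) is a field with 13^4 = 28561 elements since f is irreducible of degree 4.)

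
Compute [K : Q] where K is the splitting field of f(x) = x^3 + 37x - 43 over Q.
[K : Q] = 6

By the rational root test, any rational root of the monic integer polynomial f(x) = x^3 + 37x - 43 must be an integer dividing the constant term -43, i.e. one of ±{1, 43}. Evaluating: f(1) = -5, f(-1) = -81, f(43) = 81055, f(-43) = -81141; none is 0, so f has no rational root and is therefore irreducible over Q (a cubic with no linear factor over a field is irreducible). For an irreducible cubic, the Galois group is A_3 or S_3 according as the discriminant disc(f) = -4a^3 - 27b^2 = -4·(37)^3 - 27·(-43)^2 = -252535 is or is not a square in Q. Here disc(f) = -252535 is not a perfect square in Q, so the Galois group of f over Q is not contained in A_3 and must be all of S_3. The splitting field has degree |S_3| = 6 over Q, so [K : Q] = 6.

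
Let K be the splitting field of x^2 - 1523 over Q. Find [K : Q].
[K : Q] = 2

f(x) = x^2 - 1523 factors as (x - √1523)(x + √1523). The splitting field is K = Q(√1523). Since 1523 is squarefree and > 1, it is not a perfect square, so x^2 - 1523 is irreducible over Q and [Q(√1523) : Q] = 2. Hence [K : Q] = 2.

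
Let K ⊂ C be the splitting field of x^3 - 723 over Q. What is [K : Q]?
[K : Q] = 6

The roots of x^3 - 723 are ∛723, ω∛723, ω^2∛723 where ω = e^(2πi/3) is a primitive cube root of unity, so K = Q(∛723, ω). Now [Q(∛723):Q] = 3 (since 723 is not a perfect cube, x^3 - 723 is irreducible) and [Q(ω):Q] = 2. Both 2 and 3 divide [K:Q], and [K:Q] ≤ 3·2 = 6, so [K:Q] = 6. (Equivalently: Q(∛723) ⊂ R but ω ∉ R, so [K : Q(∛723)] = 2.)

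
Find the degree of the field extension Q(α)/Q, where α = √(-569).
[Q(α):Q] = 2

[Q(α):Q] equals the degree of the minimal polynomial of α. Here α^2 = -569 and x^2 + 569 is irreducible (d = -569 is squarefree, ≠ 1, hence not a square), so deg(m_α) = 2. Thus [Q(α):Q] = 2.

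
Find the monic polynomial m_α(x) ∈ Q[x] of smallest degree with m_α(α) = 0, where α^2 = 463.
m_α(x) = x^2 - 463

α satisfies α^2 - 463 = 0, so x^2 - 463 annihilates α. Since d = 463 is squarefree and ≠ 1, it is not a perfect square in Q, so x^2 - 463 has no rational root and is therefore irreducible over Q (a degree-2 polynomial over a field is irreducible iff it has no root). Hence m_α(x) = x^2 - 463.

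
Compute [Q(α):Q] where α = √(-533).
[Q(α):Q] = 2

[Q(α):Q] equals the degree of the minimal polynomial of α. Here α^2 = -533 and x^2 + 533 is irreducible (d = -533 is squarefree, ≠ 1, hence not a square), so deg(m_α) = 2. Thus [Q(α):Q] = 2.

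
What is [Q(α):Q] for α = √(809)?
[Q(α):Q] = 2

[Q(α):Q] equals the degree of the minimal polynomial of α. Here α^2 = 809 and x^2 - 809 is irreducible (d = 809 is squarefree, ≠ 1, hence not a square), so deg(m_α) = 2. Thus [Q(α):Q] = 2.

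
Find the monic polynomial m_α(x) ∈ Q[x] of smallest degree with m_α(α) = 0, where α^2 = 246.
m_α(x) = x^2 - 246

α satisfies α^2 - 246 = 0, so x^2 - 246 annihilates α. Since d = 246 is squarefree and ≠ 1, it is not a perfect square in Q, so x^2 - 246 has no rational root and is therefore irreducible over Q (a degree-2 polynomial over a field is irreducible iff it has no root). Hence m_α(x) = x^2 - 246.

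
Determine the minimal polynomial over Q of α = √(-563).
m_α(x) = x^2 + 563

α satisfies α^2 + 563 = 0, so x^2 + 563 annihilates α. Since d = -563 is squarefree and ≠ 1, it is not a perfect square in Q, so x^2 + 563 has no rational root and is therefore irreducible over Q (a degree-2 polynomial over a field is irreducible iff it has no root). Hence m_α(x) = x^2 + 563.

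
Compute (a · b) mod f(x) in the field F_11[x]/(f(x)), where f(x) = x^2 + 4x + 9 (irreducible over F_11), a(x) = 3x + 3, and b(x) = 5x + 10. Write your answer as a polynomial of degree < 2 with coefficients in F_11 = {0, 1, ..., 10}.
a · b ≡ 7x + 5 (mod f(x))

Multiply in F_11[x]: a(x)·b(x) = (3x + 3)·(5x + 10) = 4x^2 + x + 8. This has degree ≥ 2, so divide by f(x) over F_11: 4x^2 + x + 8 = (4)·(x^2 + 4x + 9) + (7x + 5). Hence a·b ≡ 7x + 5 (mod f). (F_11[x]/(f) is a field with 11^2 = 121 elements since f is irreducible of degree 2.)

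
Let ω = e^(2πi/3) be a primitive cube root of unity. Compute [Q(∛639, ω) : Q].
[Q(∛639, ω) : Q] = 6

[Q(∛639):Q] = 3 (min poly x^3 - 639, irreducible since 639 is not a perfect cube). [Q(ω):Q] = 2 (min poly x^2 + x + 1). Since Q(∛639) ⊂ R and ω ∉ R, we have ω ∉ Q(∛639), so x^2 + x + 1 remains irreducible over Q(∛639) and [Q(∛639, ω) : Q(∛639)] = 2. By the tower law, [Q(∛639, ω) : Q] = 3 · 2 = 6. (In fact Q(∛639, ω) is the splitting field of x^3 - 639 over Q.)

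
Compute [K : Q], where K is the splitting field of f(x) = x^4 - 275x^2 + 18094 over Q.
[K : Q] = 4

Solving the quadratic in x^2: x^2 = (275 ± √(275^2 - 4·18094))/2 = (275 ± √3249)/2 = (275 ± 57)/2, giving x^2 = 166 or x^2 = 109. So f(x) = (x^2 - 166)(x^2 - 109) and the roots of f are ±√166, ±√109. Hence the splitting field is K = Q(√166, √109). Since 166 and 109 are distinct squarefree integers > 1, their product 18094 is not a perfect square, so √109 ∉ Q(√166). By the tower law [K:Q] = [Q(√166,√109):Q(√166)] · [Q(√166):Q] = 2 · 2 = 4.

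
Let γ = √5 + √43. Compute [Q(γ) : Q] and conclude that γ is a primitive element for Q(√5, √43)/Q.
[Q(γ) : Q] = 4 (equivalently, Q(γ) = Q(√5, √43))

Obviously Q(γ) ⊆ Q(√5, √43), and [Q(√5, √43):Q] = 4 (since 5, 43 are distinct squarefree integers > 1 with 215 not a perfect square). To show equality we compute the minimal polynomial of γ. From γ = √5 + √43: γ^2 = 5 + 2√(215) + 43 = 48 + 2√(215), so γ^2 - 48 = 2√(215); squaring, (γ^2 - 48)^2 = 4·215, i.e. γ^4 - 96γ^2 + 2304 - 860 = 0, i.e. γ^4 - 96γ^2 + 1444 = 0. So γ is a root of x^4 - 96x^2 + 1444. This polynomial is irreducible over Q: it has no rational root (each ±√5 ± √43 is irrational), and any factorization into two quadratics over Q would force √(215) ∈ Q (pairing opposite roots) or √5, √43 ∈ Q (other pairings), all impossible. Hence [Q(γ):Q] = 4 = [Q(√5, √43):Q], so Q(γ) = Q(√5, √43).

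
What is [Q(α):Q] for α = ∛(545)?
[Q(α):Q] = 3

The minimal polynomial of α is x^3 - 545, irreducible over Q since 545 is not a perfect cube (so x^3 - 545 has no rational root). Hence [Q(α):Q] = deg(m_α) = 3.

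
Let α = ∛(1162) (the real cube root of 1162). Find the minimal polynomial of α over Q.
m_α(x) = x^3 - 1162

α satisfies α^3 = 1162, so x^3 - 1162 annihilates α. By the rational root test, a rational root p/q (in lowest terms) of x^3 - 1162 would satisfy p^3 = 1162 q^3, forcing q = 1 and p^3 = 1162; but 1162 is not a perfect cube, contradiction. A monic cubic over Q with no rational root is irreducible (any nontrivial factorization would include a linear factor). Hence x^3 - 1162 is the minimal polynomial of α, and in particular [Q(α):Q] = 3.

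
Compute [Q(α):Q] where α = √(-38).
[Q(α):Q] = 2

[Q(α):Q] equals the degree of the minimal polynomial of α. Here α^2 = -38 and x^2 + 38 is irreducible (d = -38 is squarefree, ≠ 1, hence not a square), so deg(m_α) = 2. Thus [Q(α):Q] = 2.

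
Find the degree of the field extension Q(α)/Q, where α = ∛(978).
[Q(α):Q] = 3

The minimal polynomial of α is x^3 - 978, irreducible over Q since 978 is not a perfect cube (so x^3 - 978 has no rational root). Hence [Q(α):Q] = deg(m_α) = 3.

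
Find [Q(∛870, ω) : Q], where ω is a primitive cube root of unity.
[Q(∛870, ω) : Q] = 6

[Q(∛870):Q] = 3 (min poly x^3 - 870, irreducible since 870 is not a perfect cube). [Q(ω):Q] = 2 (min poly x^2 + x + 1). Since Q(∛870) ⊂ R and ω ∉ R, we have ω ∉ Q(∛870), so x^2 + x + 1 remains irreducible over Q(∛870) and [Q(∛870, ω) : Q(∛870)] = 2. By the tower law, [Q(∛870, ω) : Q] = 3 · 2 = 6. (In fact Q(∛870, ω) is the splitting field of x^3 - 870 over Q.)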